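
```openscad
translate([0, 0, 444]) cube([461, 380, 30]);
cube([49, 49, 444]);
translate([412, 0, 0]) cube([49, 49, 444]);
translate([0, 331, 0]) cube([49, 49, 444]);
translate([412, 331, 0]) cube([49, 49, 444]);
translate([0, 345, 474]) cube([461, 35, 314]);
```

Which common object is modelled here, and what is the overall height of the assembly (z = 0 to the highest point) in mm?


A chair. The overall height is 788 mm.

A slab on four corner posts with a tall panel at the back — a chair. The seat slab sits at z = 444 with thickness 30, and the 314 mm backrest starts at the seat top, so the overall height is 444 + 30 + 314 = 788 mm.


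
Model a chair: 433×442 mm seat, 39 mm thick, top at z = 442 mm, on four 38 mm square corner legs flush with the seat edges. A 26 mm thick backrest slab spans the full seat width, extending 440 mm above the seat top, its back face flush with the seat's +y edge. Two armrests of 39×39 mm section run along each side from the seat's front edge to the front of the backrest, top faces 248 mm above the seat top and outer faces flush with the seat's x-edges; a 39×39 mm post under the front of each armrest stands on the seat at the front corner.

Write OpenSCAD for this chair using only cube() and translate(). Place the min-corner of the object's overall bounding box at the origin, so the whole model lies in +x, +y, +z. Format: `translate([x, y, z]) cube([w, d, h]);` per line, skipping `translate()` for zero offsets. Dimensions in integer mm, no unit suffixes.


translate([0, 0, 403]) cube([433, 442, 39]);
cube([38, 38, 403]);
translate([395, 0, 0]) cube([38, 38, 403]);
translate([0, 404, 0]) cube([38, 38, 403]);
translate([395, 404, 0]) cube([38, 38, 403]);
translate([0, 416, 442]) cube([433, 26, 440]);
translate([0, 0, 651]) cube([39, 416, 39]);
translate([394, 0, 651]) cube([39, 416, 39]);
translate([0, 0, 442]) cube([39, 39, 209]);
translate([394, 0, 442]) cube([39, 39, 209]);


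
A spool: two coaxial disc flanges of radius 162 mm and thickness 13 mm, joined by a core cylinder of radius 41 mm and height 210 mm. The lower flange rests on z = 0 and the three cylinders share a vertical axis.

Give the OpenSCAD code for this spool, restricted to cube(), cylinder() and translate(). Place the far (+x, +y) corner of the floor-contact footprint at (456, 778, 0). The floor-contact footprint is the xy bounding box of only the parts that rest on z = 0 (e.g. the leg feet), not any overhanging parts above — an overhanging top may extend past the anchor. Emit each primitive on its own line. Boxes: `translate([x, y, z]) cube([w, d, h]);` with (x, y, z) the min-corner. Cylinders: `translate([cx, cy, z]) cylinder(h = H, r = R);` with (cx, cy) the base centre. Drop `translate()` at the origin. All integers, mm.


translate([294, 616, 0]) cylinder(h = 13, r = 162);
translate([294, 616, 13]) cylinder(h = 210, r = 41);
translate([294, 616, 223]) cylinder(h = 13, r = 162);


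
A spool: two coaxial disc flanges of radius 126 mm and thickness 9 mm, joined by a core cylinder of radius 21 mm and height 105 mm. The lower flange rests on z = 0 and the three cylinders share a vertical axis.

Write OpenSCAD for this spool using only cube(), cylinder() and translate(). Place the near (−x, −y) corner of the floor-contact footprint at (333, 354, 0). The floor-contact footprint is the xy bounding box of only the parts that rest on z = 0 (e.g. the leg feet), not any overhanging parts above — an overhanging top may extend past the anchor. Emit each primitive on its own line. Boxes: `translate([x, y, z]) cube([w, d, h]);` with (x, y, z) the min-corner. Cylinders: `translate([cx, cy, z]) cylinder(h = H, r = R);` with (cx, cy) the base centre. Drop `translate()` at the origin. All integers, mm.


translate([459, 480, 0]) cylinder(h = 9, r = 126);
translate([459, 480, 9]) cylinder(h = 105, r = 21);
translate([459, 480, 114]) cylinder(h = 9, r = 126);


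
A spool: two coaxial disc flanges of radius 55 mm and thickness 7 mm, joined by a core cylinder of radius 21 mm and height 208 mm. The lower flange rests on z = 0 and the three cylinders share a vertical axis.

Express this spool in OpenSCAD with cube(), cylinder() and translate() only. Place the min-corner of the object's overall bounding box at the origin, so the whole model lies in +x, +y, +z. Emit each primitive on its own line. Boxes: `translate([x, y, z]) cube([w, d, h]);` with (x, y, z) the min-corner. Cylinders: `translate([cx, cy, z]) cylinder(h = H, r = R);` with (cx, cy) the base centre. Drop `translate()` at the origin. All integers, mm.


translate([55, 55, 0]) cylinder(h = 7, r = 55);
translate([55, 55, 7]) cylinder(h = 208, r = 21);
translate([55, 55, 215]) cylinder(h = 7, r = 55);


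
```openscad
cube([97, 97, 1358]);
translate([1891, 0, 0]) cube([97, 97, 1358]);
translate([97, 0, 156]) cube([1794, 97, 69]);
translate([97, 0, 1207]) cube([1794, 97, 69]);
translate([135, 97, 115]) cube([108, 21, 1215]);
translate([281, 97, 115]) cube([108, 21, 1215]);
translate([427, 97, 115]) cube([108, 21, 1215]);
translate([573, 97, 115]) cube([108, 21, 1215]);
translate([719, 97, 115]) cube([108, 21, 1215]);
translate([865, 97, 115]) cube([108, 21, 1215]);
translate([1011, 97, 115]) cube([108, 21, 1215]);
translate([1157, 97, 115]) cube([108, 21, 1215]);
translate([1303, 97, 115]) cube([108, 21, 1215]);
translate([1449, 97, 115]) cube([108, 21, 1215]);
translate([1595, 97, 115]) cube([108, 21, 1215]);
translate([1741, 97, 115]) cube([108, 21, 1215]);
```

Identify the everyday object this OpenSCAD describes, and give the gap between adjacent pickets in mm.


A fence section. The picket gap is 38 mm.

Two posts, two rails, 12 pickets — a fence section. Span 1794 mm holds 12 pickets of 108 mm with 13 equal gaps: ⌊(1794 − 12·108) / 13⌋ = 38 mm.


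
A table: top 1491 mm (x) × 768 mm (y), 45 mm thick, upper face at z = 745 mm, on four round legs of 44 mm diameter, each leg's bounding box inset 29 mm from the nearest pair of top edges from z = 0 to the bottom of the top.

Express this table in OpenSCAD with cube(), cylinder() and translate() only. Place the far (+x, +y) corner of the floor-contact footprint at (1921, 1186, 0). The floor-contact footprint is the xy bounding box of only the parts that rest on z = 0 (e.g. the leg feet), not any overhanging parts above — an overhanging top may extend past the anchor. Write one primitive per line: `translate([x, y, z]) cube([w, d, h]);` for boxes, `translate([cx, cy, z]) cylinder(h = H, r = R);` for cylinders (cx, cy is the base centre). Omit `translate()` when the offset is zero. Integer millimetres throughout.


// leg_h = 745 - 45 = 700
translate([459, 447, 700]) cube([1491, 768, 45]);
translate([510, 498, 0]) cylinder(h = 700, r = 22);
translate([1899, 498, 0]) cylinder(h = 700, r = 22);
translate([510, 1164, 0]) cylinder(h = 700, r = 22);
translate([1899, 1164, 0]) cylinder(h = 700, r = 22);


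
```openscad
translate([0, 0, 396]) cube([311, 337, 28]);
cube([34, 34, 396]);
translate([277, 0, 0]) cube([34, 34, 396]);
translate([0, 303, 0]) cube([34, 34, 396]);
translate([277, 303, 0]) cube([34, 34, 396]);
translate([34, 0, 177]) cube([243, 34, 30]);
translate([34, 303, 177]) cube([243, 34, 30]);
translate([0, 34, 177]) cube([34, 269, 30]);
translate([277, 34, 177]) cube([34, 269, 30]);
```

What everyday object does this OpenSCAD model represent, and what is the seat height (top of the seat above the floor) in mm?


A stool. The seat height is 424 mm.

A 311×337×28 slab at z = 396 on four corner posts — a stool. The seat top is 396 + 28 = 424 mm.


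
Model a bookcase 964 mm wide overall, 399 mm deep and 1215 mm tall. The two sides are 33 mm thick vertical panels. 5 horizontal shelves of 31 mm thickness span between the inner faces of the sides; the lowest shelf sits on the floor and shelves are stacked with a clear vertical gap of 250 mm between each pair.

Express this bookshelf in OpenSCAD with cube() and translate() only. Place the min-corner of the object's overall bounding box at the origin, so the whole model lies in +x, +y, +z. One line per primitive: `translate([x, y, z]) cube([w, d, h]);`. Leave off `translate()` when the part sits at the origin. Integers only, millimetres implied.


cube([33, 399, 1215]);
translate([931, 0, 0]) cube([33, 399, 1215]);
translate([33, 0, 0]) cube([898, 399, 31]);
translate([33, 0, 281]) cube([898, 399, 31]);
translate([33, 0, 562]) cube([898, 399, 31]);
translate([33, 0, 843]) cube([898, 399, 31]);
translate([33, 0, 1124]) cube([898, 399, 31]);


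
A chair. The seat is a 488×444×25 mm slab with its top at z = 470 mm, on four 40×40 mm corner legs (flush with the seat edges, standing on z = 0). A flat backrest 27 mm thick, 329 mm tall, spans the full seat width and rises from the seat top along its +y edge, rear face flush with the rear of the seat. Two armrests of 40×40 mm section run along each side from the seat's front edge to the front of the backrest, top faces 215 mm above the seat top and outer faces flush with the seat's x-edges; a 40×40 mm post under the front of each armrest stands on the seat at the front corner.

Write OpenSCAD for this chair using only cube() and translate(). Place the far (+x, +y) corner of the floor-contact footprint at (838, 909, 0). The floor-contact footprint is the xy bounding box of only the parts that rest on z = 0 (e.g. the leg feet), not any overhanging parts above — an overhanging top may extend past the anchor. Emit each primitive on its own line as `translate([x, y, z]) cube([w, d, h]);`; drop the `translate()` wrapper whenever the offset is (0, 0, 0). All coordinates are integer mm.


translate([350, 465, 445]) cube([488, 444, 25]);
translate([350, 465, 0]) cube([40, 40, 445]);
translate([798, 465, 0]) cube([40, 40, 445]);
translate([350, 869, 0]) cube([40, 40, 445]);
translate([798, 869, 0]) cube([40, 40, 445]);
translate([350, 882, 470]) cube([488, 27, 329]);
translate([350, 465, 645]) cube([40, 417, 40]);
translate([798, 465, 645]) cube([40, 417, 40]);
translate([350, 465, 470]) cube([40, 40, 175]);
translate([798, 465, 470]) cube([40, 40, 175]);


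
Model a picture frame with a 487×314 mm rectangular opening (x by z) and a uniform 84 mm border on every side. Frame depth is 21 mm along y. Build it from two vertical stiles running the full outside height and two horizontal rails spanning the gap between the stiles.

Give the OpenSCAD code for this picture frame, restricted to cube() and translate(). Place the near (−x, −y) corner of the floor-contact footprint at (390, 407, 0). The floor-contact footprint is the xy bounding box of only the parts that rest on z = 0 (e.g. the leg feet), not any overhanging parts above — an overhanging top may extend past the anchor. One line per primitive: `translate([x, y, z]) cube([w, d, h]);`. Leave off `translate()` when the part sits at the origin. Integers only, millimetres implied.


translate([390, 407, 0]) cube([84, 21, 482]);
translate([961, 407, 0]) cube([84, 21, 482]);
translate([474, 407, 0]) cube([487, 21, 84]);
translate([474, 407, 398]) cube([487, 21, 84]);


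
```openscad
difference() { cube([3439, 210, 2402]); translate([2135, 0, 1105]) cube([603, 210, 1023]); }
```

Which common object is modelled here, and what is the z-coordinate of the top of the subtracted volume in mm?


A wall with a window opening. The window head height is 2128 mm.

A wall with a rectangular opening subtracted — a window. Sill at z = 1105, opening 1023 mm tall, so the head is at 1105 + 1023 = 2128 mm.


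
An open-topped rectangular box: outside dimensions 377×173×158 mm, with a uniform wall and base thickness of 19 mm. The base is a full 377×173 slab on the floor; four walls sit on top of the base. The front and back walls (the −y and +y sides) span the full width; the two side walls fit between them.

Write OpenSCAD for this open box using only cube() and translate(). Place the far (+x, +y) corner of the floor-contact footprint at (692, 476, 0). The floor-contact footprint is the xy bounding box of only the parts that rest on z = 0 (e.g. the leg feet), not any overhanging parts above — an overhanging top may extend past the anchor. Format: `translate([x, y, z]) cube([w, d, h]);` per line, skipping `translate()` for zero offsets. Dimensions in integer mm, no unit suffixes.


translate([315, 303, 0]) cube([377, 173, 19]);
translate([315, 303, 19]) cube([377, 19, 139]);
translate([315, 457, 19]) cube([377, 19, 139]);
translate([315, 322, 19]) cube([19, 135, 139]);
translate([673, 322, 19]) cube([19, 135, 139]);


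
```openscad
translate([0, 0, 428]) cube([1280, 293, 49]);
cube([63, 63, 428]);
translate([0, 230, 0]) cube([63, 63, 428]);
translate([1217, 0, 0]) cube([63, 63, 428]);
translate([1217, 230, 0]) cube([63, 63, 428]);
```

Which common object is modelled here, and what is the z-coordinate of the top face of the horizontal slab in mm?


A bench. The seat-top height is 477 mm.

A long slab on four corner posts — a bench. The slab sits at z = 428 with thickness 49, so the top is 428 + 49 = 477 mm.


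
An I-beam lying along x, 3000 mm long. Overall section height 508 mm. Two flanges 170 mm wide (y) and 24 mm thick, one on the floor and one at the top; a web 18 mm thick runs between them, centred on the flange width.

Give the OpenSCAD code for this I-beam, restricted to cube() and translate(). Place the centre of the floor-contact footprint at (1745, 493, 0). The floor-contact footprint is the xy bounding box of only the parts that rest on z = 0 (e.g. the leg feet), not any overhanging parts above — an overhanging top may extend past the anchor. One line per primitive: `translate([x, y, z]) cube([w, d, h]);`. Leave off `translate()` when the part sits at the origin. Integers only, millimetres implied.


translate([245, 408, 0]) cube([3000, 170, 24]);
translate([245, 484, 24]) cube([3000, 18, 460]);
translate([245, 408, 484]) cube([3000, 170, 24]);


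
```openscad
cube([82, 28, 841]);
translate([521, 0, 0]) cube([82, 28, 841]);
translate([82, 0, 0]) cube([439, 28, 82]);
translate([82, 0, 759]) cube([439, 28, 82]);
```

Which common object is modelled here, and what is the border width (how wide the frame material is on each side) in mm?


A picture frame. The border width is 82 mm.

Four thin pieces enclosing a rectangular opening — a picture frame. The two full-height stiles are 841 mm tall; the top rail sits at z = 759 and is 82 mm tall, so the border above the opening is 841 − 759 = 82 mm, matching the stile x-width.


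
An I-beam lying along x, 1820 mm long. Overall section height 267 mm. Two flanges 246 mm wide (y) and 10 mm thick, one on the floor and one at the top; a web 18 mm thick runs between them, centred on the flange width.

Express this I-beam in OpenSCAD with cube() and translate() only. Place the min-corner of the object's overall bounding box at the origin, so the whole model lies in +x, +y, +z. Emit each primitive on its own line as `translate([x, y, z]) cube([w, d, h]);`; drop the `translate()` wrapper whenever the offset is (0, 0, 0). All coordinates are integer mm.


cube([1820, 246, 10]);
translate([0, 114, 10]) cube([1820, 18, 247]);
translate([0, 0, 257]) cube([1820, 246, 10]);


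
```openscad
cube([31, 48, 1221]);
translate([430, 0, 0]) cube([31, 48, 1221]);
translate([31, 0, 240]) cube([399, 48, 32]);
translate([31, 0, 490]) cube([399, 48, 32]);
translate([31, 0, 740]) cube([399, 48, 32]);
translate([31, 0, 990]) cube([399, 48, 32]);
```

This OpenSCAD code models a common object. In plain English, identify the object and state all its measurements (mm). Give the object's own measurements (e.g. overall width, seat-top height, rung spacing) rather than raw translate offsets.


A straight ladder. Two 31×48 mm vertical rails, 1221 mm tall, stand 461 mm apart (outside-to-outside) with their front faces coplanar on the −y side. 4 rungs, each 48 mm deep and 32 mm tall, span between the inner faces of the rails, front faces flush with the rails. The lowest rung's underside is at z = 240 mm and rungs are spaced 250 mm apart (underside to underside).


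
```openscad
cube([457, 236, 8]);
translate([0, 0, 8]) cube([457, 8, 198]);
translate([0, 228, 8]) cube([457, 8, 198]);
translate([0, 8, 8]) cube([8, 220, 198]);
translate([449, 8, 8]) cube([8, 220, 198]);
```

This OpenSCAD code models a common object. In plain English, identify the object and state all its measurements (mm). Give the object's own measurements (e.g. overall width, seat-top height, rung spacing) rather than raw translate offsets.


An open-topped rectangular box: outside dimensions 457×236×206 mm, with a uniform wall and base thickness of 8 mm. The base is a full 457×236 slab on the floor; four walls sit on top of the base. The front and back walls (the −y and +y sides) span the full width; the two side walls fit between them.


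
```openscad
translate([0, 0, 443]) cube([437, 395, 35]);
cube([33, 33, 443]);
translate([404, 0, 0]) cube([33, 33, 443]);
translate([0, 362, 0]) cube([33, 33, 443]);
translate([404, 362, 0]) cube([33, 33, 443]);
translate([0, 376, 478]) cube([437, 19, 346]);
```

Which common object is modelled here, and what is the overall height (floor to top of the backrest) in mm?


A chair. The overall height is 824 mm.

A slab on four corner posts with a tall panel at the back — a chair. The seat slab sits at z = 443 with thickness 35, and the 346 mm backrest starts at the seat top, so the overall height is 443 + 35 + 346 = 824 mm.


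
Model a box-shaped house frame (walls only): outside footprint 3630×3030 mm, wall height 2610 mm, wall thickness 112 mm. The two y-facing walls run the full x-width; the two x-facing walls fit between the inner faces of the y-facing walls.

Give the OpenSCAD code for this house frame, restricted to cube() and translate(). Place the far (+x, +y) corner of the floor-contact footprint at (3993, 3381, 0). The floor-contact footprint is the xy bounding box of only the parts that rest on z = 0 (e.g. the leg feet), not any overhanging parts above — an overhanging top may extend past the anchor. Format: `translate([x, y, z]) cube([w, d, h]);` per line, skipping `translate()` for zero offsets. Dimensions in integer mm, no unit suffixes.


translate([363, 351, 0]) cube([3630, 112, 2610]);
translate([363, 3269, 0]) cube([3630, 112, 2610]);
translate([363, 463, 0]) cube([112, 2806, 2610]);
translate([3881, 463, 0]) cube([112, 2806, 2610]);


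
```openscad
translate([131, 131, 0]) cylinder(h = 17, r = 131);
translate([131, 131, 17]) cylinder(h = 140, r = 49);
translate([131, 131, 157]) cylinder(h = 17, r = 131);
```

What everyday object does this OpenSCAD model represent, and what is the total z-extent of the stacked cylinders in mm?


A spool. The overall height is 174 mm.

Three coaxial cylinders, large–small–large — a spool. Two 17 mm flanges and a 140 mm core give 17 + 140 + 17 = 174 mm.


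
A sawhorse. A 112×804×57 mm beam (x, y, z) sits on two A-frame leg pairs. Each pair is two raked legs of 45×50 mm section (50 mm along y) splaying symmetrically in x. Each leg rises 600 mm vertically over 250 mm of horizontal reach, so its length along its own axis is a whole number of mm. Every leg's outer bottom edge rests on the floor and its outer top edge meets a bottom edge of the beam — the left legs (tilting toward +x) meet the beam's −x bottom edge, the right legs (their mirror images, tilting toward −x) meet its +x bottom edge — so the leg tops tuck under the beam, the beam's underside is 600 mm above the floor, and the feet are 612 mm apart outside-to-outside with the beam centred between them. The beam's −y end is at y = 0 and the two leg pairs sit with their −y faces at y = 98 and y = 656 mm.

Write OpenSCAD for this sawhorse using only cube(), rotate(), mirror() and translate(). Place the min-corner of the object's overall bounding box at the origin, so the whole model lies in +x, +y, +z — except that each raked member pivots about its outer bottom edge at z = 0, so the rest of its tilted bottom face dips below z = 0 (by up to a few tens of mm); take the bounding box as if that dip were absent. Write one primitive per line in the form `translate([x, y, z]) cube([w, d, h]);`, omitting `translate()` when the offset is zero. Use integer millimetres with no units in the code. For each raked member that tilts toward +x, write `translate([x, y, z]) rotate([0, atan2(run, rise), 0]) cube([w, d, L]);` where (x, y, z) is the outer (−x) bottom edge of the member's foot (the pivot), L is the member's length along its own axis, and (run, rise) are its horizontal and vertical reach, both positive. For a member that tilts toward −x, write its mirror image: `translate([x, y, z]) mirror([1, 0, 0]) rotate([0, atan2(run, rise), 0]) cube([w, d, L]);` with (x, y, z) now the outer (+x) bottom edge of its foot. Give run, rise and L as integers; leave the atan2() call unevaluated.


translate([250, 0, 600]) cube([112, 804, 57]);
translate([0, 98, 0]) rotate([0, atan2(250, 600), 0]) cube([45, 50, 650]);
translate([612, 98, 0]) mirror([1, 0, 0]) rotate([0, atan2(250, 600), 0]) cube([45, 50, 650]);
translate([0, 656, 0]) rotate([0, atan2(250, 600), 0]) cube([45, 50, 650]);
translate([612, 656, 0]) mirror([1, 0, 0]) rotate([0, atan2(250, 600), 0]) cube([45, 50, 650]);


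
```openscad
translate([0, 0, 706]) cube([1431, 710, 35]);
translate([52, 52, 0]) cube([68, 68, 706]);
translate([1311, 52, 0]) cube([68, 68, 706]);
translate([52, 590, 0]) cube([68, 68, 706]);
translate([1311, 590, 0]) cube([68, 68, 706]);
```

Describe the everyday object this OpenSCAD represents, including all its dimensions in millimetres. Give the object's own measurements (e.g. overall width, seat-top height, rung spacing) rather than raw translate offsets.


A table: top 1431 mm (x) × 710 mm (y), 35 mm thick, upper face at z = 741 mm, on four 68×68 mm square legs, each inset 52 mm from the nearest pair of top edges from z = 0 to the bottom of the top.


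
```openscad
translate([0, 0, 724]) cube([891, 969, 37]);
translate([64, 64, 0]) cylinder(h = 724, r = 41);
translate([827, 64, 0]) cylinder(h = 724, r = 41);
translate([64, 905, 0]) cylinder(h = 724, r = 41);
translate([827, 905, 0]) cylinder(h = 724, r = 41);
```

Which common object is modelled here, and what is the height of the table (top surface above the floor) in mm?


A table. The table height is 761 mm.

A 891×969×37 slab sits at z = 724 on four Ø82 mm round legs — a table. The top surface is at 724 + 37 = 761 mm.


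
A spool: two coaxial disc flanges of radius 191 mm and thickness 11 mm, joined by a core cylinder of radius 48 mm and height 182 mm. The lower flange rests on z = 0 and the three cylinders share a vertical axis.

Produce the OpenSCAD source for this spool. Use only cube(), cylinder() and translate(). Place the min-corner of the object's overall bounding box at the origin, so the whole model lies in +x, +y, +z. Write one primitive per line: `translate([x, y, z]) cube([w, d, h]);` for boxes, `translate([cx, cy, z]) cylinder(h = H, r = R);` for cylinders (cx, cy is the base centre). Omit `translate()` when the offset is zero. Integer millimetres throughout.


translate([191, 191, 0]) cylinder(h = 11, r = 191);
translate([191, 191, 11]) cylinder(h = 182, r = 48);
translate([191, 191, 193]) cylinder(h = 11, r = 191);


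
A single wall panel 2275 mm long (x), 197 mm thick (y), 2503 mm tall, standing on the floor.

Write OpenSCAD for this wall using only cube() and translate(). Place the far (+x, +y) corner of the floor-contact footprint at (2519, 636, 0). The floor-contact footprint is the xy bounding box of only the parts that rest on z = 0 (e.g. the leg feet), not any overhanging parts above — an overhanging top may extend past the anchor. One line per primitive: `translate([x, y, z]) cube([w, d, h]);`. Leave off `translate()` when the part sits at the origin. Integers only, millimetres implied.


translate([244, 439, 0]) cube([2275, 197, 2503]);


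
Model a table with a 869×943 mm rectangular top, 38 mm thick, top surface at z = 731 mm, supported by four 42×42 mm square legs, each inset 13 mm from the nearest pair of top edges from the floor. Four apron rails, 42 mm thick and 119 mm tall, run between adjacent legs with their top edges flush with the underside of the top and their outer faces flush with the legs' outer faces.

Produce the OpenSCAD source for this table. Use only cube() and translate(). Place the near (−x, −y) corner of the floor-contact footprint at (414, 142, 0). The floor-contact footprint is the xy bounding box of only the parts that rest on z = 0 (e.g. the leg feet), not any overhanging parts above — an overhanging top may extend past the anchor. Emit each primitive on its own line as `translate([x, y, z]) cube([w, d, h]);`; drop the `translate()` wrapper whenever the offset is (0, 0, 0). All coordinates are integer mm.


translate([401, 129, 693]) cube([869, 943, 38]);
translate([414, 142, 0]) cube([42, 42, 693]);
translate([1215, 142, 0]) cube([42, 42, 693]);
translate([414, 1017, 0]) cube([42, 42, 693]);
translate([1215, 1017, 0]) cube([42, 42, 693]);
translate([456, 142, 574]) cube([759, 42, 119]);
translate([456, 1017, 574]) cube([759, 42, 119]);
translate([414, 184, 574]) cube([42, 833, 119]);
translate([1215, 184, 574]) cube([42, 833, 119]);


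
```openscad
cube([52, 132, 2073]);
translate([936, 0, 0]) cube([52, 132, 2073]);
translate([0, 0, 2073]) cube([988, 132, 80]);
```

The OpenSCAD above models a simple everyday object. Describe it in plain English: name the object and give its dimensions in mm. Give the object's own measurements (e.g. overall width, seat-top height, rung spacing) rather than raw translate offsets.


A door frame. The clear opening is 884 mm wide and 2073 mm high. Two 52 mm wide jambs, 132 mm deep, stand either side of the opening from the floor to the top of the opening. A 80 mm thick head sits across the top of both jambs, spanning the full outside width of the frame.


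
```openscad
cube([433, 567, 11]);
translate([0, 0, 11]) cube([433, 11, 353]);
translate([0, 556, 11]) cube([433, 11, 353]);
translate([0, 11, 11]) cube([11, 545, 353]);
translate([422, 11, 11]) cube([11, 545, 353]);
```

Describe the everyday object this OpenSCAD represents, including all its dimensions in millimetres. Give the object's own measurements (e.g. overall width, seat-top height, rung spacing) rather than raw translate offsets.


An open-topped rectangular box: outside dimensions 433×567×364 mm, with a uniform wall and base thickness of 11 mm. The base is a full 433×567 slab on the floor; four walls sit on top of the base. The front and back walls (the −y and +y sides) span the full width; the two side walls fit between them.


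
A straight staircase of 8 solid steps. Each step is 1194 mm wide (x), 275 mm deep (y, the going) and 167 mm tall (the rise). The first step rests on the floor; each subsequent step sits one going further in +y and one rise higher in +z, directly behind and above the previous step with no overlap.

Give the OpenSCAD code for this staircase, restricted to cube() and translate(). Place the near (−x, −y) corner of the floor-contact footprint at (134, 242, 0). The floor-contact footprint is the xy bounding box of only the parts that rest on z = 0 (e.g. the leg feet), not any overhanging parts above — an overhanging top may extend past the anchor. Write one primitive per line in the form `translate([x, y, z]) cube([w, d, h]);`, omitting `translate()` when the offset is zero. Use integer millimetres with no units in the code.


translate([134, 242, 0]) cube([1194, 275, 167]);
translate([134, 517, 167]) cube([1194, 275, 167]);
translate([134, 792, 334]) cube([1194, 275, 167]);
translate([134, 1067, 501]) cube([1194, 275, 167]);
translate([134, 1342, 668]) cube([1194, 275, 167]);
translate([134, 1617, 835]) cube([1194, 275, 167]);
translate([134, 1892, 1002]) cube([1194, 275, 167]);
translate([134, 2167, 1169]) cube([1194, 275, 167]);


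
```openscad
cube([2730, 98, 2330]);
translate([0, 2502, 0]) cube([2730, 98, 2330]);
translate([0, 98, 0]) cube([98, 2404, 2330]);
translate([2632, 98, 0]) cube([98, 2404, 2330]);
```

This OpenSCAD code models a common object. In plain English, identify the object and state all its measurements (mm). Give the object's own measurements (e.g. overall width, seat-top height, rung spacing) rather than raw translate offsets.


The wall frame of a small rectangular building: four walls, each 2330 mm tall and 98 mm thick, enclosing a footprint 2730 mm (x) by 2600 mm (y) outside-to-outside, with no floor or roof. The front and back walls (the −y and +y sides) span the full width; the two side walls fit between them.


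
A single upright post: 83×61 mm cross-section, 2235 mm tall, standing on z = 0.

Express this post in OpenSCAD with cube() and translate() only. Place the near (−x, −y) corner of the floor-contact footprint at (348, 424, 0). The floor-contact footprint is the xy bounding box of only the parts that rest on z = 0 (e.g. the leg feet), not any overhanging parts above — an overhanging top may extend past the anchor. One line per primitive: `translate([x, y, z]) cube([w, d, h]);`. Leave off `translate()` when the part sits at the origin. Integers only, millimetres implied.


translate([348, 424, 0]) cube([83, 61, 2235]);


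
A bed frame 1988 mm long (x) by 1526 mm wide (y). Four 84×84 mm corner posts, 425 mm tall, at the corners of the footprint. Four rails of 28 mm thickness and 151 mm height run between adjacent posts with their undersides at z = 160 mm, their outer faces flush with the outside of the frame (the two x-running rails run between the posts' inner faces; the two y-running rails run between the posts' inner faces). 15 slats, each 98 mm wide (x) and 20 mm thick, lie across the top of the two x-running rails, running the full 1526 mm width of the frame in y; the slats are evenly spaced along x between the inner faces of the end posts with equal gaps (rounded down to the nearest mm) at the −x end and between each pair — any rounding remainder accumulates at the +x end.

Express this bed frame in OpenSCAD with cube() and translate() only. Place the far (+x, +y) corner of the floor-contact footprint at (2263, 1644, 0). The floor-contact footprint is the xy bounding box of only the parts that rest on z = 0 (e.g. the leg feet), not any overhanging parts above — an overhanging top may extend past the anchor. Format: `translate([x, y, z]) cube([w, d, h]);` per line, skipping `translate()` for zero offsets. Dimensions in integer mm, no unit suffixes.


translate([275, 118, 0]) cube([84, 84, 425]);
translate([275, 1560, 0]) cube([84, 84, 425]);
translate([2179, 118, 0]) cube([84, 84, 425]);
translate([2179, 1560, 0]) cube([84, 84, 425]);
translate([359, 118, 160]) cube([1820, 28, 151]);
translate([359, 1616, 160]) cube([1820, 28, 151]);
translate([275, 202, 160]) cube([28, 1358, 151]);
translate([2235, 202, 160]) cube([28, 1358, 151]);
translate([380, 118, 311]) cube([98, 1526, 20]);
translate([499, 118, 311]) cube([98, 1526, 20]);
translate([618, 118, 311]) cube([98, 1526, 20]);
translate([737, 118, 311]) cube([98, 1526, 20]);
translate([856, 118, 311]) cube([98, 1526, 20]);
translate([975, 118, 311]) cube([98, 1526, 20]);
translate([1094, 118, 311]) cube([98, 1526, 20]);
translate([1213, 118, 311]) cube([98, 1526, 20]);
translate([1332, 118, 311]) cube([98, 1526, 20]);
translate([1451, 118, 311]) cube([98, 1526, 20]);
translate([1570, 118, 311]) cube([98, 1526, 20]);
translate([1689, 118, 311]) cube([98, 1526, 20]);
translate([1808, 118, 311]) cube([98, 1526, 20]);
translate([1927, 118, 311]) cube([98, 1526, 20]);
translate([2046, 118, 311]) cube([98, 1526, 20]);


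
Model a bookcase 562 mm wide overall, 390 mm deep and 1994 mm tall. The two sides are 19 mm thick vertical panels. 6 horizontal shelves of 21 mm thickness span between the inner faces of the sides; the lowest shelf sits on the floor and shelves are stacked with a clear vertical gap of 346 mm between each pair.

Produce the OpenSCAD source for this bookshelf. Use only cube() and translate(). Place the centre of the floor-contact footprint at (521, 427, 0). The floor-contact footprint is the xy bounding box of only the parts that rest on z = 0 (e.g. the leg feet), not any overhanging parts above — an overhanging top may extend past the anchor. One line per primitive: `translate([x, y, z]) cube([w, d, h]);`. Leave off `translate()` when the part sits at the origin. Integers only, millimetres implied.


translate([240, 232, 0]) cube([19, 390, 1994]);
translate([783, 232, 0]) cube([19, 390, 1994]);
translate([259, 232, 0]) cube([524, 390, 21]);
translate([259, 232, 367]) cube([524, 390, 21]);
translate([259, 232, 734]) cube([524, 390, 21]);
translate([259, 232, 1101]) cube([524, 390, 21]);
translate([259, 232, 1468]) cube([524, 390, 21]);
translate([259, 232, 1835]) cube([524, 390, 21]);


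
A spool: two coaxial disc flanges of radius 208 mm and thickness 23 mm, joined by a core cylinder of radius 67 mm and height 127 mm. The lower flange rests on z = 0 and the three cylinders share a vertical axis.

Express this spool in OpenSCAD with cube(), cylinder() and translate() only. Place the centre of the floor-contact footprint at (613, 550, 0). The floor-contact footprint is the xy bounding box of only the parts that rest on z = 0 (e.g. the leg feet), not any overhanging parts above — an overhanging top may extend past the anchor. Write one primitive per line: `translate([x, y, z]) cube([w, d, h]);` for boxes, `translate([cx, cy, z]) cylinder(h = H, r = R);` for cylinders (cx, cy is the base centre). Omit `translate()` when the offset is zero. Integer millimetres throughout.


translate([613, 550, 0]) cylinder(h = 23, r = 208);
translate([613, 550, 23]) cylinder(h = 127, r = 67);
translate([613, 550, 150]) cylinder(h = 23, r = 208);


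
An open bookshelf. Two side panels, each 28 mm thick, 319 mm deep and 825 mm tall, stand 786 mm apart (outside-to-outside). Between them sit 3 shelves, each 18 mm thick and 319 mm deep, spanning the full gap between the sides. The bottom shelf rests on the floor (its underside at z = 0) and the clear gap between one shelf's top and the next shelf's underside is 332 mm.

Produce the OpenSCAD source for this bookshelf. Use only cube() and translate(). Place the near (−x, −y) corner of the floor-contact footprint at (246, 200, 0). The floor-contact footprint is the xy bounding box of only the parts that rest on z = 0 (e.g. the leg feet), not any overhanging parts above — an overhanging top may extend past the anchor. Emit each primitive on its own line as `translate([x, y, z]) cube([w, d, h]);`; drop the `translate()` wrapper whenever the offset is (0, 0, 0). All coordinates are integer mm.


translate([246, 200, 0]) cube([28, 319, 825]);
translate([1004, 200, 0]) cube([28, 319, 825]);
translate([274, 200, 0]) cube([730, 319, 18]);
translate([274, 200, 350]) cube([730, 319, 18]);
translate([274, 200, 700]) cube([730, 319, 18]);


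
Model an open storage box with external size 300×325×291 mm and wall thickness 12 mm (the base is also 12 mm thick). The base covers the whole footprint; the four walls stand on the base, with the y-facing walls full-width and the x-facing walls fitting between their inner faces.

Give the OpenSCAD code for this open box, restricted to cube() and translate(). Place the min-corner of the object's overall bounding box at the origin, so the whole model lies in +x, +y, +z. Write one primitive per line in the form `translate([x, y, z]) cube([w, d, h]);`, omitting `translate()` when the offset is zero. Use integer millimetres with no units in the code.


cube([300, 325, 12]);
translate([0, 0, 12]) cube([300, 12, 279]);
translate([0, 313, 12]) cube([300, 12, 279]);
translate([0, 12, 12]) cube([12, 301, 279]);
translate([288, 12, 12]) cube([12, 301, 279]);


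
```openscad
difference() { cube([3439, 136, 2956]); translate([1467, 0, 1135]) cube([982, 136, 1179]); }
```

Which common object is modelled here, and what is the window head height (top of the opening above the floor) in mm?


A wall with a window opening. The window head height is 2314 mm.

A wall with a rectangular opening subtracted — a window. Sill at z = 1135, opening 1179 mm tall, so the head is at 1135 + 1179 = 2314 mm.


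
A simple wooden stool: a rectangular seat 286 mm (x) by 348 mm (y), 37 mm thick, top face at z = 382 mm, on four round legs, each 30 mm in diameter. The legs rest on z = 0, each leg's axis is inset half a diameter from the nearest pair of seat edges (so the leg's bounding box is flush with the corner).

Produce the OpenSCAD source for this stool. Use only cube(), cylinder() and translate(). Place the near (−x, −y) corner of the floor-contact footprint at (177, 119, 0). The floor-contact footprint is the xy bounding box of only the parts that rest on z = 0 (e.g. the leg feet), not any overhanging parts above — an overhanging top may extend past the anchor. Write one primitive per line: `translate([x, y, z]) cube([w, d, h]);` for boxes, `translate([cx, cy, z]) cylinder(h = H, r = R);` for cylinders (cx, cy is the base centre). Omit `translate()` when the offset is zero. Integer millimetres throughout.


// leg_h = 382 - 37 = 345
translate([177, 119, 345]) cube([286, 348, 37]);
translate([192, 134, 0]) cylinder(h = 345, r = 15);
translate([448, 134, 0]) cylinder(h = 345, r = 15);
translate([192, 452, 0]) cylinder(h = 345, r = 15);
translate([448, 452, 0]) cylinder(h = 345, r = 15);


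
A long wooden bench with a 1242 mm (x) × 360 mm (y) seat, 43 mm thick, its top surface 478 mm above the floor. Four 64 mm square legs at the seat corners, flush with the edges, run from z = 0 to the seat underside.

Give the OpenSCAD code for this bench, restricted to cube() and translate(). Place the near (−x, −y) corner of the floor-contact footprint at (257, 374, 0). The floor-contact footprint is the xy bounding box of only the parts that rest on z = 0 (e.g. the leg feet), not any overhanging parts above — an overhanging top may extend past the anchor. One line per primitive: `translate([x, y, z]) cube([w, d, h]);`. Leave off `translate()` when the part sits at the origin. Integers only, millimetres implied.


translate([257, 374, 435]) cube([1242, 360, 43]);
translate([257, 374, 0]) cube([64, 64, 435]);
translate([257, 670, 0]) cube([64, 64, 435]);
translate([1435, 374, 0]) cube([64, 64, 435]);
translate([1435, 670, 0]) cube([64, 64, 435]);


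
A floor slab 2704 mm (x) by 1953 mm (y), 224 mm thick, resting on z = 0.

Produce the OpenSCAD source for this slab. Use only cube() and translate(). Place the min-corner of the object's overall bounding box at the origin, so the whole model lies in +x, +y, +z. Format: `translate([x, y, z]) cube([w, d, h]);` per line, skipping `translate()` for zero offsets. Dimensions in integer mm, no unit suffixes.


cube([2704, 1953, 224]);


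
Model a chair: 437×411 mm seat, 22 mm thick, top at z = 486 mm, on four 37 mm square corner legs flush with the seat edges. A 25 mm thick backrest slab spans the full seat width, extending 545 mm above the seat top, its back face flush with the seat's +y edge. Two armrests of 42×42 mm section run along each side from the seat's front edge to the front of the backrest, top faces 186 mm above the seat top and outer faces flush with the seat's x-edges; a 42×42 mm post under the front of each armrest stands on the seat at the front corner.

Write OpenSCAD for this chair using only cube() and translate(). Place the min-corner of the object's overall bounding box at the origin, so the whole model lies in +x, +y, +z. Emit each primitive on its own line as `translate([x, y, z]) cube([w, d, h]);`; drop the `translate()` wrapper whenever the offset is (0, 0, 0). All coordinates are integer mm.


// leg_h = 486 - 22 = 464
// arm post h = 186 - 42 = 144
translate([0, 0, 464]) cube([437, 411, 22]);
cube([37, 37, 464]);
translate([400, 0, 0]) cube([37, 37, 464]);
translate([0, 374, 0]) cube([37, 37, 464]);
translate([400, 374, 0]) cube([37, 37, 464]);
translate([0, 386, 486]) cube([437, 25, 545]);
translate([0, 0, 630]) cube([42, 386, 42]);
translate([395, 0, 630]) cube([42, 386, 42]);
translate([0, 0, 486]) cube([42, 42, 144]);
translate([395, 0, 486]) cube([42, 42, 144]);
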